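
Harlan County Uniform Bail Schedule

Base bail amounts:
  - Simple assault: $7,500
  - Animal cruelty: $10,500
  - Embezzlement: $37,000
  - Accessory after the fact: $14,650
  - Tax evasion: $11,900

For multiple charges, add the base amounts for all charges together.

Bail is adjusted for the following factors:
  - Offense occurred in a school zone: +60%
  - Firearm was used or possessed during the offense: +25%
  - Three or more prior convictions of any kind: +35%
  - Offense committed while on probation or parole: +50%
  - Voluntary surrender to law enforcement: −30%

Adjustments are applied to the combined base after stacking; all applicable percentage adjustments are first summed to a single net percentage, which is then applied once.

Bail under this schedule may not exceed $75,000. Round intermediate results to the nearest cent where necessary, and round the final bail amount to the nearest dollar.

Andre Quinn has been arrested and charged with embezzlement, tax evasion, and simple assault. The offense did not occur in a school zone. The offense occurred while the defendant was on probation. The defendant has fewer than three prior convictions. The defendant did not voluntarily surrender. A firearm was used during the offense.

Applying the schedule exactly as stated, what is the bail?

$75,000

Base amounts from the schedule: embezzlement $37,000; tax evasion $11,900; simple assault $7,500.
Stacking rule: sum of all bases. $37,000 + $11,900 + $7,500 = $56,400.
Net percentage adjustment: +25% +50% = +75%. $56,400 × 1.75 = $98,700.
Result $98,700 exceeds the maximum of $75,000; bail is capped at $75,000.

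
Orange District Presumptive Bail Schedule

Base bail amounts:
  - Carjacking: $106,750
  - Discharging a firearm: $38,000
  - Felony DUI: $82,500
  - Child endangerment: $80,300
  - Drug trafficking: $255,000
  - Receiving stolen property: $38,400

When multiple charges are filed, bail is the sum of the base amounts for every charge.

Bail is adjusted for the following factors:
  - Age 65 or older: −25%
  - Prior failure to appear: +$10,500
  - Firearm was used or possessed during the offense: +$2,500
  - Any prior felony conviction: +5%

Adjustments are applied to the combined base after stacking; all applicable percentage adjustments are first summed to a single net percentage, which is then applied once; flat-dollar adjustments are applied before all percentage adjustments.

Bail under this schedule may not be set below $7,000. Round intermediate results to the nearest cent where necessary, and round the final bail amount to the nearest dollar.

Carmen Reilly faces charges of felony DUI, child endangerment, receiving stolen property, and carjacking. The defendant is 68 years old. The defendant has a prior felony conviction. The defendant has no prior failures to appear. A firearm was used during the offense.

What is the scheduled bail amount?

Base amounts from the schedule: felony DUI $82,500; child endangerment $80,300; receiving stolen property $38,400; carjacking $106,750.
Stacking rule: sum of all bases. $82,500 + $80,300 + $38,400 + $106,750 = $307,950.
Firearm was used or possessed during the offense (+$2,500 flat): $307,950 + $2,500 = $310,450.
Net percentage adjustment: −25% +5% = −20%. $310,450 × 0.8 = $248,360.
$248,360 is at or above the $7,000 minimum.

$248,360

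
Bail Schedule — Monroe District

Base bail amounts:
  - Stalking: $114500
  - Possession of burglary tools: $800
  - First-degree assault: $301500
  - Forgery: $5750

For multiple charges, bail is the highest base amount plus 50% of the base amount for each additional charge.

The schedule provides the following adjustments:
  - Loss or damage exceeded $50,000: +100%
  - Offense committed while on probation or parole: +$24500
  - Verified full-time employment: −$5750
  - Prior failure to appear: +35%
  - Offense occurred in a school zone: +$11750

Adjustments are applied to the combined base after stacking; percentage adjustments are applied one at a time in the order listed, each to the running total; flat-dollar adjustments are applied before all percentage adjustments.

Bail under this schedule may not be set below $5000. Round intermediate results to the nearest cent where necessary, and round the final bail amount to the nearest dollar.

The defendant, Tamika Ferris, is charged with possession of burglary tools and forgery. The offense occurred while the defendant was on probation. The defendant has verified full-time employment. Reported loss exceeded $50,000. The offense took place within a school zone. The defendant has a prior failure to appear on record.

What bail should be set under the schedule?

Base amounts from the schedule: possession of burglary tools $800; forgery $5750.
Stacking rule: highest base plus 50% of each additional charge. Highest is forgery at $5750. Additional: $800 × 50% = $400. Combined base = $5750 + $400 = $6150.
Offense committed while on probation or parole (+$24500 flat): $6150 + $24500 = $30650.
Verified full-time employment (−$5750 flat): $30650 − $5750 = $24900.
Offense occurred in a school zone (+$11750 flat): $24900 + $11750 = $36650.
Loss or damage exceeded $50,000 (+100%): $36650 × 2 = $73300.
Prior failure to appear (+35%): $73300 × 1.35 = $98955.
$98955 is at or above the $5000 minimum.

$98955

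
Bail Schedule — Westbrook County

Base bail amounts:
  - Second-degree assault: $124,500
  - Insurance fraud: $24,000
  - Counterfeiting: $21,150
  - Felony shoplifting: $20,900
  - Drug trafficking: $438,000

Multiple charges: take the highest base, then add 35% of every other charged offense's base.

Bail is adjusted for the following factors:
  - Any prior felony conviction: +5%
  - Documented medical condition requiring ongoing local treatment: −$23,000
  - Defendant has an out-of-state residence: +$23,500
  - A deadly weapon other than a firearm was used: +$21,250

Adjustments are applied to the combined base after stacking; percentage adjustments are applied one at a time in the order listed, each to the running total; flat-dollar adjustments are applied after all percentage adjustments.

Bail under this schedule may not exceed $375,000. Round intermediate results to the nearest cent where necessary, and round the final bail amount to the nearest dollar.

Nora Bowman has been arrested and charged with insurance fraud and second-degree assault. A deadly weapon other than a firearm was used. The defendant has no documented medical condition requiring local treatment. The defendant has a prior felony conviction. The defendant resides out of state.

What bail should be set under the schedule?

$184,295

Base amounts from the schedule: insurance fraud $24,000; second-degree assault $124,500.
Stacking rule: highest base plus 35% of each additional charge. Highest is second-degree assault at $124,500. Additional: $24,000 × 35% = $8,400. Combined base = $124,500 + $8,400 = $132,900.
Any prior felony conviction (+5%): $132,900 × 1.05 = $139,545.
Defendant has an out-of-state residence (+$23,500 flat): $139,545 + $23,500 = $163,045.
A deadly weapon other than a firearm was used (+$21,250 flat): $163,045 + $21,250 = $184,295.
$184,295 is within the $375,000 maximum.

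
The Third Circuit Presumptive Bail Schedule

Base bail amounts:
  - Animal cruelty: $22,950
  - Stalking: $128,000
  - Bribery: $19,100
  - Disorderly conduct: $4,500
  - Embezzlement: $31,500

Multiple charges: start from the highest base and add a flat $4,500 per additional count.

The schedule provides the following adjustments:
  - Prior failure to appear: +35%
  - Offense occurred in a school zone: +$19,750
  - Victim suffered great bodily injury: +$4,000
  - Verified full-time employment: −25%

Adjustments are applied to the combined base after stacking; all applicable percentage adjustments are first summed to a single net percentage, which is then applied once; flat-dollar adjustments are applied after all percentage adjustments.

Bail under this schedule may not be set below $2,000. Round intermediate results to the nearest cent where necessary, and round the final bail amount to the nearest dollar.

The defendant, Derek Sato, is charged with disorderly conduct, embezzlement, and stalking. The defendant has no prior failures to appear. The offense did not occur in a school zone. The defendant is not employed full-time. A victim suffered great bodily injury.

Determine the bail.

$141,000

Base amounts from the schedule: disorderly conduct $4,500; embezzlement $31,500; stalking $128,000.
Stacking rule: highest base plus $4,500 per additional charge. Highest is stalking at $128,000; 2 additional charges → +$9,000. Combined base = $137,000.
Victim suffered great bodily injury (+$4,000 flat): $137,000 + $4,000 = $141,000.
$141,000 is at or above the $2,000 minimum.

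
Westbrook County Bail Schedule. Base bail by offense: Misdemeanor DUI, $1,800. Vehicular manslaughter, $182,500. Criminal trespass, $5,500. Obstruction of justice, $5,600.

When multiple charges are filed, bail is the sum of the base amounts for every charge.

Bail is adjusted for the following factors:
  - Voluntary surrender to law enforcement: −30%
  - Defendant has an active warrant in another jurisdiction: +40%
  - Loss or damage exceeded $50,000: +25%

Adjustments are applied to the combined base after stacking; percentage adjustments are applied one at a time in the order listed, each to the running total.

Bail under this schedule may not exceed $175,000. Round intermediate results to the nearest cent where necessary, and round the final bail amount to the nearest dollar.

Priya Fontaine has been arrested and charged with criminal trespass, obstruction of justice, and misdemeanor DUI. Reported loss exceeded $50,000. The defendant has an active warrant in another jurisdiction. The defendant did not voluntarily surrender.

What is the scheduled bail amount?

Base amounts from the schedule: criminal trespass $5,500; obstruction of justice $5,600; misdemeanor DUI $1,800.
Stacking rule: sum of all bases. $5,500 + $5,600 + $1,800 = $12,900.
Defendant has an active warrant in another jurisdiction (+40%): $12,900 × 1.4 = $18,060.
Loss or damage exceeded $50,000 (+25%): $18,060 × 1.25 = $22,575.
$22,575 is within the $175,000 maximum.

$22,575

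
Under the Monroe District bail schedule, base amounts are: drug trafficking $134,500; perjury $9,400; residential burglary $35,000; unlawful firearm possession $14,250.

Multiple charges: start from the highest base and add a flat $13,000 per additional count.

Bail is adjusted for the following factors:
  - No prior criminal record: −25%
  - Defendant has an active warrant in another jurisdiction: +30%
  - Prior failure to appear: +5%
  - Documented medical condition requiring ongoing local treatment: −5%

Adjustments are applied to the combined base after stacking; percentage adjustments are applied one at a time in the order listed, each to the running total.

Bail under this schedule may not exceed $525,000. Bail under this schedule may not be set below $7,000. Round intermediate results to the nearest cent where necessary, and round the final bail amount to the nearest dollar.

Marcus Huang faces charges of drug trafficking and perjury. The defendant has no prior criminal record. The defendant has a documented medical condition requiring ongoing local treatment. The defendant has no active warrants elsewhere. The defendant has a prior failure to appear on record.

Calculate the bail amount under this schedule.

Base amounts from the schedule: drug trafficking $134,500; perjury $9,400.
Stacking rule: highest base plus $13,000 per additional charge. Highest is drug trafficking at $134,500; 1 additional charge → +$13,000. Combined base = $147,500.
No prior criminal record (−25%): $147,500 × 0.75 = $110,625.
Prior failure to appear (+5%): $110,625 × 1.05 = $116,156.25.
Documented medical condition requiring ongoing local treatment (−5%): $116,156.25 × 0.95 = $110,348.44.
$110,348.44 is within the $525,000 maximum.
$110,348.44 is at or above the $7,000 minimum.
Rounded to the nearest dollar: $110,348.

$110,348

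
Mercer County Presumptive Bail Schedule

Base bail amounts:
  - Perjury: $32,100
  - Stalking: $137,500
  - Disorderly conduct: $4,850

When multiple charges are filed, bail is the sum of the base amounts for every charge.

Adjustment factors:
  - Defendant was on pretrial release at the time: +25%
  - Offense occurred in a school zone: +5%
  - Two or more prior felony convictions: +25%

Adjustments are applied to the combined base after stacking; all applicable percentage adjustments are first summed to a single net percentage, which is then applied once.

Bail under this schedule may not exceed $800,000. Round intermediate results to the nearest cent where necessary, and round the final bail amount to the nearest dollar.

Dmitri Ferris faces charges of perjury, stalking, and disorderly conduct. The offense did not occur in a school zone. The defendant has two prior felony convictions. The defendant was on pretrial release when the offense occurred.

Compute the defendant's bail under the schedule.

Base amounts from the schedule: perjury $32,100; stalking $137,500; disorderly conduct $4,850.
Stacking rule: sum of all bases. $32,100 + $137,500 + $4,850 = $174,450.
Net percentage adjustment: +25% +25% = +50%. $174,450 × 1.5 = $261,675.
$261,675 is within the $800,000 maximum.

$261,675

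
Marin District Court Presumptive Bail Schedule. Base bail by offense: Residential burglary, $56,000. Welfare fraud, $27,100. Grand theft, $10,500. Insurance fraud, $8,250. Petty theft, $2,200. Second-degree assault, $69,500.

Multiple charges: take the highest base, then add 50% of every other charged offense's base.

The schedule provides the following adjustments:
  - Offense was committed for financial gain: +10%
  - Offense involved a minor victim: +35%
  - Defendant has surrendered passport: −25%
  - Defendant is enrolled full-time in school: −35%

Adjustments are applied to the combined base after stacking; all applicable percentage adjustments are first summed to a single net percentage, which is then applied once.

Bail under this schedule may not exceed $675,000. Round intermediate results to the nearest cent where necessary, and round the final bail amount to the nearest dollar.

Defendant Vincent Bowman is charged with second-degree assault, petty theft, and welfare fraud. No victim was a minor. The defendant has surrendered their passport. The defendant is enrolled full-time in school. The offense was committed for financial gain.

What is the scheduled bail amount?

Base amounts from the schedule: second-degree assault $69,500; petty theft $2,200; welfare fraud $27,100.
Stacking rule: highest base plus 50% of each additional charge. Highest is second-degree assault at $69,500. Additional: $2,200 × 50% = $1,100; $27,100 × 50% = $13,550. Combined base = $69,500 + $14,650 = $84,150.
Net percentage adjustment: +10% −25% −35% = −50%. $84,150 × 0.5 = $42,075.
$42,075 is within the $675,000 maximum.

$42,075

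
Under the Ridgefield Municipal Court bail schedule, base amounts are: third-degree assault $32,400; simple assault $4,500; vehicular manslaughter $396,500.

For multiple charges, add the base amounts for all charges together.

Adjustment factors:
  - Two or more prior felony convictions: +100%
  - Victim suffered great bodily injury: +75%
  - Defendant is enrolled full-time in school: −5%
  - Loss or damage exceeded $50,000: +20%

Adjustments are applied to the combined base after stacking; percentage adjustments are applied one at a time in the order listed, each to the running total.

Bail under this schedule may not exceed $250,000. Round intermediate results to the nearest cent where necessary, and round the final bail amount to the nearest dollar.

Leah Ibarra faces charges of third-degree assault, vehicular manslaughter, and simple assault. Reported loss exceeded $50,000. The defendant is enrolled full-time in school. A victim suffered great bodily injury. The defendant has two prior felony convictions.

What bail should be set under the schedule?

Base amounts from the schedule: third-degree assault $32,400; vehicular manslaughter $396,500; simple assault $4,500.
Stacking rule: sum of all bases. $32,400 + $396,500 + $4,500 = $433,400.
Two or more prior felony convictions (+100%): $433,400 × 2 = $866,800.
Victim suffered great bodily injury (+75%): $866,800 × 1.75 = $1,516,900.
Defendant is enrolled full-time in school (−5%): $1,516,900 × 0.95 = $1,441,055.
Loss or damage exceeded $50,000 (+20%): $1,441,055 × 1.2 = $1,729,266.
Result $1,729,266 exceeds the maximum of $250,000; bail is capped at $250,000.

$250,000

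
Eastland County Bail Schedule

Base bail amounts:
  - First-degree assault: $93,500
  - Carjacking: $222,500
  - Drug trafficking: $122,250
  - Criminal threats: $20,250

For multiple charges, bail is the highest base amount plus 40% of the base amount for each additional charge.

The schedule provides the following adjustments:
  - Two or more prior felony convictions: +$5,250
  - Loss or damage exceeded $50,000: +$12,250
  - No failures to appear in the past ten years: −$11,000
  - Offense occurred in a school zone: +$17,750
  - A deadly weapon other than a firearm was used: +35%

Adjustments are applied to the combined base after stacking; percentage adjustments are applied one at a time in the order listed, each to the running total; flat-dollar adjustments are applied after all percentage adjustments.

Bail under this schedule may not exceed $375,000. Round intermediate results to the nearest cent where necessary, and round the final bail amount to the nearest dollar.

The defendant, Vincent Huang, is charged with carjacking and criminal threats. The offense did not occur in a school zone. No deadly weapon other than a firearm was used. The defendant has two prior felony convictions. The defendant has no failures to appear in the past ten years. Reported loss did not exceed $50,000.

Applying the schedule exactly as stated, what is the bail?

Base amounts from the schedule: carjacking $222,500; criminal threats $20,250.
Stacking rule: highest base plus 40% of each additional charge. Highest is carjacking at $222,500. Additional: $20,250 × 40% = $8,100. Combined base = $222,500 + $8,100 = $230,600.
Two or more prior felony convictions (+$5,250 flat): $230,600 + $5,250 = $235,850.
No failures to appear in the past ten years (−$11,000 flat): $235,850 − $11,000 = $224,850.
$224,850 is within the $375,000 maximum.

$224,850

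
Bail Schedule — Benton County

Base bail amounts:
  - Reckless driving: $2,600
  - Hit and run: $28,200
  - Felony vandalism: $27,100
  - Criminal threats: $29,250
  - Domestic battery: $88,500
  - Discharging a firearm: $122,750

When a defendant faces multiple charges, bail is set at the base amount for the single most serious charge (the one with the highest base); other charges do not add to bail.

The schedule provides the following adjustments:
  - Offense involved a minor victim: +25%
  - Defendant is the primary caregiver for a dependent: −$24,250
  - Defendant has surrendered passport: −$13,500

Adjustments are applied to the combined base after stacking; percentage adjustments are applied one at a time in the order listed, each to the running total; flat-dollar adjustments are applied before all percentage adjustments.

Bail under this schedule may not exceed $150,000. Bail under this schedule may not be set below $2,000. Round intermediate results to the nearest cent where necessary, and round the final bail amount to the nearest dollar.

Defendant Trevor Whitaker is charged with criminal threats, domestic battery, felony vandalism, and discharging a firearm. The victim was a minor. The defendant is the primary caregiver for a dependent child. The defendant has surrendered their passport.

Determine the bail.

$106,250

Base amounts from the schedule: criminal threats $29,250; domestic battery $88,500; felony vandalism $27,100; discharging a firearm $122,750.
Stacking rule: use the highest base only. Highest is discharging a firearm at $122,750. Combined base = $122,750.
Defendant is the primary caregiver for a dependent (−$24,250 flat): $122,750 − $24,250 = $98,500.
Defendant has surrendered passport (−$13,500 flat): $98,500 − $13,500 = $85,000.
Offense involved a minor victim (+25%): $85,000 × 1.25 = $106,250.
$106,250 is within the $150,000 maximum.
$106,250 is at or above the $2,000 minimum.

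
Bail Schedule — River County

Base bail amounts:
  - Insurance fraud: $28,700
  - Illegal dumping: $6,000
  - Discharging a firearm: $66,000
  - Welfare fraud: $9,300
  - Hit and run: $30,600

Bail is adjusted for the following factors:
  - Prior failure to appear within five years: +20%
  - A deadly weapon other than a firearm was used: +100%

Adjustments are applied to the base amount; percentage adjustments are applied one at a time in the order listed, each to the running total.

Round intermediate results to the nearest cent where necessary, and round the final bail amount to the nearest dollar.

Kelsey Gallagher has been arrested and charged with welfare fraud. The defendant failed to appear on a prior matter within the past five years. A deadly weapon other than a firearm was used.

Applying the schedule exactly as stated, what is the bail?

Base amounts from the schedule: welfare fraud $9,300.
Single charge. Combined base = $9,300.
Prior failure to appear within five years (+20%): $9,300 × 1.2 = $11,160.
A deadly weapon other than a firearm was used (+100%): $11,160 × 2 = $22,320.

$22,320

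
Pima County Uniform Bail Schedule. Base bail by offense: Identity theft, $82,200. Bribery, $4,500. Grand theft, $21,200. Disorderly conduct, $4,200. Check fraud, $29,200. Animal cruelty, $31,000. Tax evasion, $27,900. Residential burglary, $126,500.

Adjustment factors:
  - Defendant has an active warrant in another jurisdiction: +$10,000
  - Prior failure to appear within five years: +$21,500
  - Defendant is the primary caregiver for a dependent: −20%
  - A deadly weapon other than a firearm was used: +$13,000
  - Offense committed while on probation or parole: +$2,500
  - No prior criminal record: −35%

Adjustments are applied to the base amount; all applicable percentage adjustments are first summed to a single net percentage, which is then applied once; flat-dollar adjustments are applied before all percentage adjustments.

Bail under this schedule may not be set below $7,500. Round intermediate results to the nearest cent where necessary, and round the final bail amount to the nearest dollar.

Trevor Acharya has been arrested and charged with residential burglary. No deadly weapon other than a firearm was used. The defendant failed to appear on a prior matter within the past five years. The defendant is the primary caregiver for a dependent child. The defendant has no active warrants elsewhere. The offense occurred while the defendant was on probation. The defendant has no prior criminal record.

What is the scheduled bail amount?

Base amounts from the schedule: residential burglary $126,500.
Single charge. Combined base = $126,500.
Prior failure to appear within five years (+$21,500 flat): $126,500 + $21,500 = $148,000.
Offense committed while on probation or parole (+$2,500 flat): $148,000 + $2,500 = $150,500.
Net percentage adjustment: −20% −35% = −55%. $150,500 × 0.45 = $67,725.
$67,725 is at or above the $7,500 minimum.

$67,725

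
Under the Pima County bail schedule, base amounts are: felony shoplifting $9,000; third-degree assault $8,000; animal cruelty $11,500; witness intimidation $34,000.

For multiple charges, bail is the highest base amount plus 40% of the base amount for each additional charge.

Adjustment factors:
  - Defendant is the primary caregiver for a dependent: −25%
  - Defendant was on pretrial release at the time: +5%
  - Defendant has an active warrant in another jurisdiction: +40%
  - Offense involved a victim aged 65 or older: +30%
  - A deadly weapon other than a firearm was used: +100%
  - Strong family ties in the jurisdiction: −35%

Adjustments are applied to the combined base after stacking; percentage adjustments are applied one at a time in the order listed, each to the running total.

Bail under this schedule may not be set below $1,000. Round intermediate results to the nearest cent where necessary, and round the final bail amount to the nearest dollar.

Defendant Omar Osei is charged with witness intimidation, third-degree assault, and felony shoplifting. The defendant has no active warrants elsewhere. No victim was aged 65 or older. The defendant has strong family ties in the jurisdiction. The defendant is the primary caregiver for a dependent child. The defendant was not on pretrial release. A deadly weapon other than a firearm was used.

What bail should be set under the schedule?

$39,780

Base amounts from the schedule: witness intimidation $34,000; third-degree assault $8,000; felony shoplifting $9,000.
Stacking rule: highest base plus 40% of each additional charge. Highest is witness intimidation at $34,000. Additional: $8,000 × 40% = $3,200; $9,000 × 40% = $3,600. Combined base = $34,000 + $6,800 = $40,800.
Defendant is the primary caregiver for a dependent (−25%): $40,800 × 0.75 = $30,600.
A deadly weapon other than a firearm was used (+100%): $30,600 × 2 = $61,200.
Strong family ties in the jurisdiction (−35%): $61,200 × 0.65 = $39,780.
$39,780 is at or above the $1,000 minimum.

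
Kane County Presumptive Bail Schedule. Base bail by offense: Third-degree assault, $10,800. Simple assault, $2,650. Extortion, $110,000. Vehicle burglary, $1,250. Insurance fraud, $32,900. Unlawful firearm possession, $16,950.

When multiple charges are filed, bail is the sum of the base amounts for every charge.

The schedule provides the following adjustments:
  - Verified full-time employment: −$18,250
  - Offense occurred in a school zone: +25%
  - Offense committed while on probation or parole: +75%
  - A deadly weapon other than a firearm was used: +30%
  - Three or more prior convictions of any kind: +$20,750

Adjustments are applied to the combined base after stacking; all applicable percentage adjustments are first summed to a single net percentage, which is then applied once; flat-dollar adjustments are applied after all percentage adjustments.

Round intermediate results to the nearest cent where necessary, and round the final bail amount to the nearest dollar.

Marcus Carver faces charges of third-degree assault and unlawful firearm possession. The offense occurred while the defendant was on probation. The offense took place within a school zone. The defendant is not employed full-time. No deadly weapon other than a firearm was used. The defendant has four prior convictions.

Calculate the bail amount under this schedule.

$76,250

Base amounts from the schedule: third-degree assault $10,800; unlawful firearm possession $16,950.
Stacking rule: sum of all bases. $10,800 + $16,950 = $27,750.
Net percentage adjustment: +25% +75% = +100%. $27,750 × 2 = $55,500.
Three or more prior convictions of any kind (+$20,750 flat): $55,500 + $20,750 = $76,250.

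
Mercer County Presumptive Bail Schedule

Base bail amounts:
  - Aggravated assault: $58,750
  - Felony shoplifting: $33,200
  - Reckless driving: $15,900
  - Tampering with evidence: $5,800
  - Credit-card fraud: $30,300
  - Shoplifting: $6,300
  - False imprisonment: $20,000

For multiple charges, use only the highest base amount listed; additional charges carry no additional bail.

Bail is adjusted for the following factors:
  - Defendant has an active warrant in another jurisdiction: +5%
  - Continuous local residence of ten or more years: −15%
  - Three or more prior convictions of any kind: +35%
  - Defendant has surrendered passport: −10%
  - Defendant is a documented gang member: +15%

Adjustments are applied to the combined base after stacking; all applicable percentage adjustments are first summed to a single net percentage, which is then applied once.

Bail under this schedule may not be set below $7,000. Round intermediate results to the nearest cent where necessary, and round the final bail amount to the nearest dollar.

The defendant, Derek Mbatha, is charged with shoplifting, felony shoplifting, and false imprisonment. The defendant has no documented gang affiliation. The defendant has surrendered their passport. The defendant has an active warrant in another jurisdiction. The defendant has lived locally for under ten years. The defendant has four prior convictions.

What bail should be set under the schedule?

$43,160

Base amounts from the schedule: shoplifting $6,300; felony shoplifting $33,200; false imprisonment $20,000.
Stacking rule: use the highest base only. Highest is felony shoplifting at $33,200. Combined base = $33,200.
Net percentage adjustment: +5% +35% −10% = +30%. $33,200 × 1.3 = $43,160.
$43,160 is at or above the $7,000 minimum.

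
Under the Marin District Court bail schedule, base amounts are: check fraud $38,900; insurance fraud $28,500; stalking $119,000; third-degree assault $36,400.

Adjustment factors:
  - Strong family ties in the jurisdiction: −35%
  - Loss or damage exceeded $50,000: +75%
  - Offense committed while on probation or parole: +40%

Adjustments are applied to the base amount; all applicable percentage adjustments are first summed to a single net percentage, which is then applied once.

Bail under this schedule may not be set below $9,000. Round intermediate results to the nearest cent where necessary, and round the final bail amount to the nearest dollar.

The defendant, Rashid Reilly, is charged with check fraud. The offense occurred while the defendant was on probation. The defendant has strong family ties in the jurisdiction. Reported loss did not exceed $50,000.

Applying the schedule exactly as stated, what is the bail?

Base amounts from the schedule: check fraud $38,900.
Single charge. Combined base = $38,900.
Net percentage adjustment: −35% +40% = +5%. $38,900 × 1.05 = $40,845.
$40,845 is at or above the $9,000 minimum.

$40,845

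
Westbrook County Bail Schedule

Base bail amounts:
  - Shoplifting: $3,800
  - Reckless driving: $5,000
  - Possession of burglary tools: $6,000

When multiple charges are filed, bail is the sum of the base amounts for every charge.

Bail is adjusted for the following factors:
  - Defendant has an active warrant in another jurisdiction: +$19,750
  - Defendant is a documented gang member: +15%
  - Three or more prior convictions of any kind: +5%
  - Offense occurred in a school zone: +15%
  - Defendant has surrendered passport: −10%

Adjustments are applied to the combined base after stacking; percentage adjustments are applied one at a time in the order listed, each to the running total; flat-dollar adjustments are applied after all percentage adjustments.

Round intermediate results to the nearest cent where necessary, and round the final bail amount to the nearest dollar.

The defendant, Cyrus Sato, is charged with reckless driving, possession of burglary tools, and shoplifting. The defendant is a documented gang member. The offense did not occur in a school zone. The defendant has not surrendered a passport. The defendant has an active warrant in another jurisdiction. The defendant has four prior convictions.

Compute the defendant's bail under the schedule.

$37,621

Base amounts from the schedule: reckless driving $5,000; possession of burglary tools $6,000; shoplifting $3,800.
Stacking rule: sum of all bases. $5,000 + $6,000 + $3,800 = $14,800.
Defendant is a documented gang member (+15%): $14,800 × 1.15 = $17,020.
Three or more prior convictions of any kind (+5%): $17,020 × 1.05 = $17,871.
Defendant has an active warrant in another jurisdiction (+$19,750 flat): $17,871 + $19,750 = $37,621.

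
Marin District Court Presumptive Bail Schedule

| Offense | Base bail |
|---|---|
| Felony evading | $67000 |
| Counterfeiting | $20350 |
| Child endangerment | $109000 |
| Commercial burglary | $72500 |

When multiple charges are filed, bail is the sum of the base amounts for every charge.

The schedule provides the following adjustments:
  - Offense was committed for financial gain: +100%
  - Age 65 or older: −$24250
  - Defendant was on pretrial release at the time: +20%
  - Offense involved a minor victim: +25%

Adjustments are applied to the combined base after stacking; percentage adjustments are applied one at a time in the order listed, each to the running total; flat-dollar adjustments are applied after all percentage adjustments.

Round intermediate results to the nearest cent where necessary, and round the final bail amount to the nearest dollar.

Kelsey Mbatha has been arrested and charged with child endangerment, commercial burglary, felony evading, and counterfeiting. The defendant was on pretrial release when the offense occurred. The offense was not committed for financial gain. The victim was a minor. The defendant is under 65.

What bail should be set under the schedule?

Base amounts from the schedule: child endangerment $109000; commercial burglary $72500; felony evading $67000; counterfeiting $20350.
Stacking rule: sum of all bases. $109000 + $72500 + $67000 + $20350 = $268850.
Defendant was on pretrial release at the time (+20%): $268850 × 1.2 = $322620.
Offense involved a minor victim (+25%): $322620 × 1.25 = $403275.

$403275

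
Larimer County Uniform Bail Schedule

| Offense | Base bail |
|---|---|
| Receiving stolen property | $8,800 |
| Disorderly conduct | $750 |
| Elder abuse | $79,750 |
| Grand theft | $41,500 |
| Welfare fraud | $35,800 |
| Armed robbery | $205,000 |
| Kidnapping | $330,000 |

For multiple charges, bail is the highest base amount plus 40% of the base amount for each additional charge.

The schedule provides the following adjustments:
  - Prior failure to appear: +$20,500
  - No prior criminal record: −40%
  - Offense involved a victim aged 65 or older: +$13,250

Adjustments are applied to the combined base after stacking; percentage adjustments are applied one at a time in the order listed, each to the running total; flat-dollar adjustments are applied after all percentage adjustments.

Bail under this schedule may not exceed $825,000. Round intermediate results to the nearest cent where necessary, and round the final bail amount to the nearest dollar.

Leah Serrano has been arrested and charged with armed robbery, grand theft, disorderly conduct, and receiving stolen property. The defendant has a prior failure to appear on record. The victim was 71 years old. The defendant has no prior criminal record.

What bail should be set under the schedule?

$169,002

Base amounts from the schedule: armed robbery $205,000; grand theft $41,500; disorderly conduct $750; receiving stolen property $8,800.
Stacking rule: highest base plus 40% of each additional charge. Highest is armed robbery at $205,000. Additional: $41,500 × 40% = $16,600; $750 × 40% = $300; $8,800 × 40% = $3,520. Combined base = $205,000 + $20,420 = $225,420.
No prior criminal record (−40%): $225,420 × 0.6 = $135,252.
Prior failure to appear (+$20,500 flat): $135,252 + $20,500 = $155,752.
Offense involved a victim aged 65 or older (+$13,250 flat): $155,752 + $13,250 = $169,002.
$169,002 is within the $825,000 maximum.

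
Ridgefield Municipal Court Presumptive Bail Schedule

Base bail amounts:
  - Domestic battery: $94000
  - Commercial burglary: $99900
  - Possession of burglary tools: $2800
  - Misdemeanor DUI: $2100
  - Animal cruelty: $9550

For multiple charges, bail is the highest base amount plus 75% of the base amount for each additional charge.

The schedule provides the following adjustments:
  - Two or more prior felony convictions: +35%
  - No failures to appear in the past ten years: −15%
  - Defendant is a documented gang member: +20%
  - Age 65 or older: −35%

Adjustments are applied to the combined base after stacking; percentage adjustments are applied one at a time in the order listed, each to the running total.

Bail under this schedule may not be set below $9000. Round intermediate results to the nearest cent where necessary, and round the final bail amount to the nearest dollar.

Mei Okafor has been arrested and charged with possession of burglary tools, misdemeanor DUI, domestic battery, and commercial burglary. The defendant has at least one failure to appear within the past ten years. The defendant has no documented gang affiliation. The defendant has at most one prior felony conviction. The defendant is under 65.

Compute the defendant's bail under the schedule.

$174075

Base amounts from the schedule: possession of burglary tools $2800; misdemeanor DUI $2100; domestic battery $94000; commercial burglary $99900.
Stacking rule: highest base plus 75% of each additional charge. Highest is commercial burglary at $99900. Additional: $2800 × 75% = $2100; $2100 × 75% = $1575; $94000 × 75% = $70500. Combined base = $99900 + $74175 = $174075.
No adjustment factors apply to this defendant.
$174075 is at or above the $9000 minimum.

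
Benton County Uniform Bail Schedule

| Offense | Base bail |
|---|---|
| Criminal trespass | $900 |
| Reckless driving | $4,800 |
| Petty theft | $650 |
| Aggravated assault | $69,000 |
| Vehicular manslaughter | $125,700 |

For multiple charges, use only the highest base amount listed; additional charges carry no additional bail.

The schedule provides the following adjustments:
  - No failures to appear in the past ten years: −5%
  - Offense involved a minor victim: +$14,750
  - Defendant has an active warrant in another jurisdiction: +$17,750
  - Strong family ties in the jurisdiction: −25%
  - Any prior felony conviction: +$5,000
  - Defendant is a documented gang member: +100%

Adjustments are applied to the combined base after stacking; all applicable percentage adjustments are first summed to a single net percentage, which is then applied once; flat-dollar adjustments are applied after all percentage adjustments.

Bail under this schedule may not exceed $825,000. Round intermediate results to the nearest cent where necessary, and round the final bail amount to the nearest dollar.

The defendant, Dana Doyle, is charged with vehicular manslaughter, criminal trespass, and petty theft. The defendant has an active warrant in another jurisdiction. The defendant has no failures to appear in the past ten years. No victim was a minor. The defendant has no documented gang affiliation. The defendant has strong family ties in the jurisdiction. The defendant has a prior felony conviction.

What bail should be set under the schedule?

$110,740

Base amounts from the schedule: vehicular manslaughter $125,700; criminal trespass $900; petty theft $650.
Stacking rule: use the highest base only. Highest is vehicular manslaughter at $125,700. Combined base = $125,700.
Net percentage adjustment: −5% −25% = −30%. $125,700 × 0.7 = $87,990.
Defendant has an active warrant in another jurisdiction (+$17,750 flat): $87,990 + $17,750 = $105,740.
Any prior felony conviction (+$5,000 flat): $105,740 + $5,000 = $110,740.
$110,740 is within the $825,000 maximum.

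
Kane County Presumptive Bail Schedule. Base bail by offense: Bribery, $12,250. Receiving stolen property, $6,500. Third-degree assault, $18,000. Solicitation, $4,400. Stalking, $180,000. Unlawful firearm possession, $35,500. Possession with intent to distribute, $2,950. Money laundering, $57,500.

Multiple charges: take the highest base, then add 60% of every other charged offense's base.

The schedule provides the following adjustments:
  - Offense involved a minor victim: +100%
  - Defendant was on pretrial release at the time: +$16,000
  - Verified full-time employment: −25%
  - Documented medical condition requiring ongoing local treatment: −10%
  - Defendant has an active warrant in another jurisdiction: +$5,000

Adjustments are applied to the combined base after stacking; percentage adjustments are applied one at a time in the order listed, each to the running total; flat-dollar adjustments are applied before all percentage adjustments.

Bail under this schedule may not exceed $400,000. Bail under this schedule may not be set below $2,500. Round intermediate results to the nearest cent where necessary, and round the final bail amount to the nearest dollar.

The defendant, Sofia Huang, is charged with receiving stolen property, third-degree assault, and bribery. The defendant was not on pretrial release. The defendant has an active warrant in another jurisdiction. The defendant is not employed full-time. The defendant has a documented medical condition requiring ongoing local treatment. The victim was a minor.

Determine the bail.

Base amounts from the schedule: receiving stolen property $6,500; third-degree assault $18,000; bribery $12,250.
Stacking rule: highest base plus 60% of each additional charge. Highest is third-degree assault at $18,000. Additional: $6,500 × 60% = $3,900; $12,250 × 60% = $7,350. Combined base = $18,000 + $11,250 = $29,250.
Defendant has an active warrant in another jurisdiction (+$5,000 flat): $29,250 + $5,000 = $34,250.
Offense involved a minor victim (+100%): $34,250 × 2 = $68,500.
Documented medical condition requiring ongoing local treatment (−10%): $68,500 × 0.9 = $61,650.
$61,650 is within the $400,000 maximum.
$61,650 is at or above the $2,500 minimum.

$61,650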